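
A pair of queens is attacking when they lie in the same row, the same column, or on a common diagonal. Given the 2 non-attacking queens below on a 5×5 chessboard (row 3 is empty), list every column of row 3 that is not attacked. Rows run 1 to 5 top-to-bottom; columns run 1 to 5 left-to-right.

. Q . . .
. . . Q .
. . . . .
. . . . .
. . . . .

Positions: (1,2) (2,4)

(1,2) attacks row 3 at column 2 and diagonals 4.
(2,4) attacks row 3 at column 4 and diagonals 3, 5.
Attacked columns: {2, 3, 4, 5}. Safe: {1}.

columns 1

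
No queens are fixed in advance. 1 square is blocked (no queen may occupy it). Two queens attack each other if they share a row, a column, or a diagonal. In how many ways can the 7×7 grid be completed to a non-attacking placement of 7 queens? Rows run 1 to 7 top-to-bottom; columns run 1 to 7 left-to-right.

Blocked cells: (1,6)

Branch on row 1: col 1 → 4; col 2 → 7; col 3 → 6; col 4 → 6; col 5 → 6; col 7 → 4.
Sum: 4 + 7 + 6 + 6 + 6 + 4 = 33.

33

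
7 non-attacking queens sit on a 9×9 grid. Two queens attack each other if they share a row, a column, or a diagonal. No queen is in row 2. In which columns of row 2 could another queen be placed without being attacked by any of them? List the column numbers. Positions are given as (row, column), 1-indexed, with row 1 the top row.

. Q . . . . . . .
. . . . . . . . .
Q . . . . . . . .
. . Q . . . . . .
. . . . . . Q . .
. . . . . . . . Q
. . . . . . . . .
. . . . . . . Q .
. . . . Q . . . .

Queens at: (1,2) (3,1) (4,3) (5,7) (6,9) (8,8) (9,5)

columns 6

(1,2) attacks row 2 at column 2 and diagonals 1, 3.
(3,1) attacks row 2 at column 1 and diagonals 2.
(4,3) attacks row 2 at column 3 and diagonals 1, 5.
(5,7) attacks row 2 at column 7 and diagonals 4.
(6,9) attacks row 2 at column 9 and diagonals 5.
(8,8) attacks row 2 at column 8 and diagonals 2.
(9,5) attacks row 2 at column 5.
Attacked columns: {1, 2, 3, 4, 5, 7, 8, 9}. Safe: {6}.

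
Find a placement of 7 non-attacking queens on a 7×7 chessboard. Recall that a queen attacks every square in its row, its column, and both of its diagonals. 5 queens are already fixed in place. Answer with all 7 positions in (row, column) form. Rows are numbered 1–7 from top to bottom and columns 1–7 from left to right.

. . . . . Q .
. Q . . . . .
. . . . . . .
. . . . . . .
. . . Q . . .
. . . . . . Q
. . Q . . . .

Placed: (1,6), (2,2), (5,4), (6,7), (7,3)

(1,6) (2,2) (3,5) (4,1) (5,4) (6,7) (7,3)

Row 3: attacked by (1,6)→{4,6}; (2,2)→{1,2,3}; (5,4)→{2,4,6}; (6,7)→{4,7}; (7,3)→{3,7}. Safe: 5. Place at column 5.
Row 4: attacked by (1,6)→{3,6}; (2,2)→{2,4}; (3,5)→{4,5,6}; (5,4)→{3,4,5}; (6,7)→{5,7}; (7,3)→{3,6}. Safe: 1. Place at column 1.
Columns [6, 2, 5, 1, 4, 7, 3], r−c [-5, 0, -2, 3, 1, -1, 4], r+c [7, 4, 8, 5, 9, 13, 10] are all distinct, so no two queens attack.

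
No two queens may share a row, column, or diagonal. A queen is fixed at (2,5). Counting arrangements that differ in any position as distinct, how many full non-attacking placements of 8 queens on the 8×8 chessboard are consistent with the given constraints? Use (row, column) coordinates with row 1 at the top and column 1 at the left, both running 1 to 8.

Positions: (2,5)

Branch on row 1: col 1 → 1; col 2 → 2; col 3 → 4; col 7 → 1; col 8 → 0.
Sum: 1 + 2 + 4 + 1 + 0 = 8.

8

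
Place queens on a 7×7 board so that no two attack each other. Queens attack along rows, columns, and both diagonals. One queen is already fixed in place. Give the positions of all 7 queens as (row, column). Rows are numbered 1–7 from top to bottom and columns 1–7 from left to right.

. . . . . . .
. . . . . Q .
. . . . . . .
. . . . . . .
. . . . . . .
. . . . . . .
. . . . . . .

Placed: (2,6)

(1,2) (2,6) (3,3) (4,7) (5,4) (6,1) (7,5)

Row 1: attacked by (2,6)→{5,6,7}. Safe: 1, 2, 3, 4. Place at column 2.
Row 3: attacked by (1,2)→{2,4}; (2,6)→{5,6,7}. Safe: 1, 3. Place at column 3.
Row 4: attacked by (1,2)→{2,5}; (2,6)→{4,6}; (3,3)→{2,3,4}. Safe: 1, 7. Place at column 7.
Row 5: attacked by (1,2)→{2,6}; (2,6)→{3,6}; (3,3)→{1,3,5}; (4,7)→{6,7}. Safe: 4. Place at column 4.
Row 6: attacked by (1,2)→{2,7}; (2,6)→{2,6}; (3,3)→{3,6}; (4,7)→{5,7}; (5,4)→{3,4,5}. Safe: 1. Place at column 1.
Row 7: attacked by (1,2)→{2}; (2,6)→{1,6}; (3,3)→{3,7}; (4,7)→{4,7}; (5,4)→{2,4,6}; (6,1)→{1,2}. Safe: 5. Place at column 5.
Columns [2, 6, 3, 7, 4, 1, 5], r−c [-1, -4, 0, -3, 1, 5, 2], r+c [3, 8, 6, 11, 9, 7, 12] are all distinct, so no two queens attack.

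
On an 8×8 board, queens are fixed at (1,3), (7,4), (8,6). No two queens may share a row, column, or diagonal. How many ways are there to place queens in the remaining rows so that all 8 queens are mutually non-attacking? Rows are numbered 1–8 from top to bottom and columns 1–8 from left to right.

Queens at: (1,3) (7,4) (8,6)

3

Branch on row 2: col 1 → 1; col 5 → 1; col 7 → 1; col 8 → 0.
Sum: 1 + 1 + 1 + 0 = 3.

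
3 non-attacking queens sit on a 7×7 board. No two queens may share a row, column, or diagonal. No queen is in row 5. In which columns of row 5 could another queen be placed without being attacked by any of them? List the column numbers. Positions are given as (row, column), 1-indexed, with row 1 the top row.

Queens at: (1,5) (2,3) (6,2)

columns 4, 7

(1,5) attacks row 5 at column 5 and diagonals 1.
(2,3) attacks row 5 at column 3 and diagonals 6.
(6,2) attacks row 5 at column 2 and diagonals 1, 3.
Attacked columns: {1, 2, 3, 5, 6}. Safe: {4, 7}.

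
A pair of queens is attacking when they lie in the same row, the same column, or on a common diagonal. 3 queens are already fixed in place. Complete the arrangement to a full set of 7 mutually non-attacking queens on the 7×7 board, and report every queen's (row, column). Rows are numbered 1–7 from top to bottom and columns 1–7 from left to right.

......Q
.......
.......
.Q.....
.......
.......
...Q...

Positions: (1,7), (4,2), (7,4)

(1,7) (2,3) (3,6) (4,2) (5,5) (6,1) (7,4)

Row 2: attacked by (1,7)→{6,7}; (4,2)→{2,4}; (7,4)→{4}. Safe: 1, 3, 5. Place at column 3.
Row 3: attacked by (1,7)→{5,7}; (2,3)→{2,3,4}; (4,2)→{1,2,3}; (7,4)→{4}. Safe: 6. Place at column 6.
Row 5: attacked by (1,7)→{3,7}; (2,3)→{3,6}; (3,6)→{4,6}; (4,2)→{1,2,3}; (7,4)→{2,4,6}. Safe: 5. Place at column 5.
Row 6: attacked by (1,7)→{2,7}; (2,3)→{3,7}; (3,6)→{3,6}; (4,2)→{2,4}; (5,5)→{4,5,6}; (7,4)→{3,4,5}. Safe: 1. Place at column 1.
Columns [7, 3, 6, 2, 5, 1, 4], r−c [-6, -1, -3, 2, 0, 5, 3], r+c [8, 5, 9, 6, 10, 7, 11] are all distinct, so no two queens attack.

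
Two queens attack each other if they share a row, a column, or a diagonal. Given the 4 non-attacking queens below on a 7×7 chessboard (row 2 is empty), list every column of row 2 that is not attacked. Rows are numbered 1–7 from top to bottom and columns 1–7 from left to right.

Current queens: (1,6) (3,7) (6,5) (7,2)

columns 3, 4

(1,6) attacks row 2 at column 6 and diagonals 5, 7.
(3,7) attacks row 2 at column 7 and diagonals 6.
(6,5) attacks row 2 at column 5 and diagonals 1.
(7,2) attacks row 2 at column 2 and diagonals 7.
Attacked columns: {1, 2, 5, 6, 7}. Safe: {3, 4}.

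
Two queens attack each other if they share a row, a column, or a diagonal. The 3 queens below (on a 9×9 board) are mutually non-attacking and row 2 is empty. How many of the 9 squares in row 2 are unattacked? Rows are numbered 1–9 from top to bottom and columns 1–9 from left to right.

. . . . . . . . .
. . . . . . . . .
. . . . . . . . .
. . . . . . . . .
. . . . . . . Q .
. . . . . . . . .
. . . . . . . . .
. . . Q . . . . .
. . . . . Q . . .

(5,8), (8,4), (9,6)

(5,8) attacks row 2 at column 8 and diagonals 5.
(8,4) attacks row 2 at column 4.
(9,6) attacks row 2 at column 6.
Attacked columns: {4, 5, 6, 8}. Safe: {1, 2, 3, 7, 9}.

5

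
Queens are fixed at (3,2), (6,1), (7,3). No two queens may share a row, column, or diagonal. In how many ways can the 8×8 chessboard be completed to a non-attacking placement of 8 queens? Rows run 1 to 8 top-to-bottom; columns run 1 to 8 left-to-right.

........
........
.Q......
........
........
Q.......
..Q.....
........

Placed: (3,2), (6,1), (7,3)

Branch on row 1: col 5 → 1; col 7 → 2; col 8 → 0.
Sum: 1 + 2 + 0 = 3.

3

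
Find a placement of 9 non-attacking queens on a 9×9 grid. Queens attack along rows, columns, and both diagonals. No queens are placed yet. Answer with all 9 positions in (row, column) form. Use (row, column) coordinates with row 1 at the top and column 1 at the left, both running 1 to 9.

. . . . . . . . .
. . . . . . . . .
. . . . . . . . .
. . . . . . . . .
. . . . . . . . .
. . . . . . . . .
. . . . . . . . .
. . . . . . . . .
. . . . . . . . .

(1,8) (2,2) (3,5) (4,7) (5,1) (6,4) (7,6) (8,9) (9,3)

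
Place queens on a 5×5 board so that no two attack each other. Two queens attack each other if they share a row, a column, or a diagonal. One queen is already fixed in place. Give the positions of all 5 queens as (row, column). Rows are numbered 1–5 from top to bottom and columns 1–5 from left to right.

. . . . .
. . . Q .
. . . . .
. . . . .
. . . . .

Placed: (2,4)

(1,2) (2,4) (3,1) (4,3) (5,5)

Row 1: attacked by (2,4)→{3,4,5}. Safe: 1, 2. Place at column 2.
Row 3: attacked by (1,2)→{2,4}; (2,4)→{3,4,5}. Safe: 1. Place at column 1.
Row 4: attacked by (1,2)→{2,5}; (2,4)→{2,4}; (3,1)→{1,2}. Safe: 3. Place at column 3.
Row 5: attacked by (1,2)→{2}; (2,4)→{1,4}; (3,1)→{1,3}; (4,3)→{2,3,4}. Safe: 5. Place at column 5.
Columns [2, 4, 1, 3, 5], r−c [-1, -2, 2, 1, 0], r+c [3, 6, 4, 7, 10] are all distinct, so no two queens attack.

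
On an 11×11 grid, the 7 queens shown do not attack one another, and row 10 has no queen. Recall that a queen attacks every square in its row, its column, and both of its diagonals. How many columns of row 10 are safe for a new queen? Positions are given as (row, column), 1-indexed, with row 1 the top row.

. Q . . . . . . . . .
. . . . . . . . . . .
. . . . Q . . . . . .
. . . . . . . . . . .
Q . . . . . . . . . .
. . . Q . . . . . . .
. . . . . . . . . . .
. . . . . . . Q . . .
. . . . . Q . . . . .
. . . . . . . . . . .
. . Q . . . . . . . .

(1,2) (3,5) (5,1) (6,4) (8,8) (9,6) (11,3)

1

(1,2) attacks row 10 at column 2 and diagonals 11.
(3,5) attacks row 10 at column 5.
(5,1) attacks row 10 at column 1 and diagonals 6.
(6,4) attacks row 10 at column 4 and diagonals 8.
(8,8) attacks row 10 at column 8 and diagonals 6, 10.
(9,6) attacks row 10 at column 6 and diagonals 5, 7.
(11,3) attacks row 10 at column 3 and diagonals 2, 4.
Attacked columns: {1, 2, 3, 4, 5, 6, 7, 8, 10, 11}. Safe: {9}.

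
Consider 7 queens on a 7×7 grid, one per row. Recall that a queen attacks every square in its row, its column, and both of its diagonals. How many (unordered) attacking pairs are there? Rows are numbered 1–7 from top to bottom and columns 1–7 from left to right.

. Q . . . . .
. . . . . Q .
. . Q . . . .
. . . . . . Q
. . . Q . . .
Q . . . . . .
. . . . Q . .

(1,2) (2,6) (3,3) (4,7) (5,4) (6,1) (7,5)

0

All columns are distinct and no two queens satisfy |Δrow| = |Δcol|, so no pair attacks.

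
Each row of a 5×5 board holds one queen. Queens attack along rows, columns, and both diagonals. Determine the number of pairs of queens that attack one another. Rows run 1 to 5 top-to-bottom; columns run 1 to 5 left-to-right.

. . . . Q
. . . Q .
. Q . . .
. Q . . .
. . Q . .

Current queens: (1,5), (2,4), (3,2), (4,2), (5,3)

Same column: (3,2)–(4,2) (column 2).
Same diagonal: (1,5)–(2,4) (|1−2| = |5−4| = 1); (1,5)–(4,2) (|1−4| = |5−2| = 3); (2,4)–(4,2) (|2−4| = |4−2| = 2); (4,2)–(5,3) (|4−5| = |2−3| = 1).
Total attacking pairs: 5.

5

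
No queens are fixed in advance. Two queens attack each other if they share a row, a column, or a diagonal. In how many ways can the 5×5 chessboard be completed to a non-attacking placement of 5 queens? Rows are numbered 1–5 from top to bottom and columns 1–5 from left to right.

Branch on row 1: col 1 → 2; col 2 → 2; col 3 → 2; col 4 → 2; col 5 → 2.
Sum: 2 + 2 + 2 + 2 + 2 = 10.
(This is the classic 5-queens count.)

10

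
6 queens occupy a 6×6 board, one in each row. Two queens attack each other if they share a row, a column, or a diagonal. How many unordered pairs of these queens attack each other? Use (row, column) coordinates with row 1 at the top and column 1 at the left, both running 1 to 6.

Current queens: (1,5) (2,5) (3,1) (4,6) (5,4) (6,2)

Same column: (1,5)–(2,5) (column 5).
Total attacking pairs: 1.

1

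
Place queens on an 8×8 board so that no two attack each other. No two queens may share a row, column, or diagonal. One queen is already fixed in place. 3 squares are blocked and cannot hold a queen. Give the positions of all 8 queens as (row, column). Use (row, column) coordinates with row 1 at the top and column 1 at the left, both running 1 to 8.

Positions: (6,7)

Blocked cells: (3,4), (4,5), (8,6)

(1,5) (2,1) (3,8) (4,6) (5,3) (6,7) (7,2) (8,4)

Row 1: attacked by (6,7)→{2,7}. Safe: 1, 3, 4, 5, 6, 8. Place at column 5.
Row 2: attacked by (1,5)→{4,5,6}; (6,7)→{3,7}. Safe: 1, 2, 8. Place at column 1.
Row 3: attacked by (1,5)→{3,5,7}; (2,1)→{1,2}; (6,7)→{4,7}. Blocked: 4. Safe: 6, 8. Place at column 8.
Row 4: attacked by (1,5)→{2,5,8}; (2,1)→{1,3}; (3,8)→{7,8}; (6,7)→{5,7}. Blocked: 5. Safe: 4, 6. Place at column 6.
Row 5: attacked by (1,5)→{1,5}; (2,1)→{1,4}; (3,8)→{6,8}; (4,6)→{5,6,7}; (6,7)→{6,7,8}. Safe: 2, 3. Place at column 3.
Row 7: attacked by (1,5)→{5}; (2,1)→{1,6}; (3,8)→{4,8}; (4,6)→{3,6}; (5,3)→{1,3,5}; (6,7)→{6,7,8}. Safe: 2. Place at column 2.
Row 8: attacked by (1,5)→{5}; (2,1)→{1,7}; (3,8)→{3,8}; (4,6)→{2,6}; (5,3)→{3,6}; (6,7)→{5,7}; (7,2)→{1,2,3}. Blocked: 6. Safe: 4. Place at column 4.
Columns [5, 1, 8, 6, 3, 7, 2, 4], r−c [-4, 1, -5, -2, 2, -1, 5, 4], r+c [6, 3, 11, 10, 8, 13, 9, 12] are all distinct, so no two queens attack.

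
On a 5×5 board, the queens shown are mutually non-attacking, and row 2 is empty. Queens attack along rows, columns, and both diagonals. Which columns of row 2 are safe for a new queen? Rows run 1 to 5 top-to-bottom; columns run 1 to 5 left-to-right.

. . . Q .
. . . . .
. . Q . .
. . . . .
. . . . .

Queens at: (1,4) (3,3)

(1,4) attacks row 2 at column 4 and diagonals 3, 5.
(3,3) attacks row 2 at column 3 and diagonals 2, 4.
Attacked columns: {2, 3, 4, 5}. Safe: {1}.

columns 1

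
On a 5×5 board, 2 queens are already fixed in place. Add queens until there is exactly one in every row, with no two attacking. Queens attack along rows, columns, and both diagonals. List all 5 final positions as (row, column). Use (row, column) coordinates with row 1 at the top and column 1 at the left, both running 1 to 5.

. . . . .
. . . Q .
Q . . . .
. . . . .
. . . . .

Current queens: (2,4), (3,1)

Row 1: attacked by (2,4)→{3,4,5}; (3,1)→{1,3}. Safe: 2. Place at column 2.
Row 4: attacked by (1,2)→{2,5}; (2,4)→{2,4}; (3,1)→{1,2}. Safe: 3. Place at column 3.
Row 5: attacked by (1,2)→{2}; (2,4)→{1,4}; (3,1)→{1,3}; (4,3)→{2,3,4}. Safe: 5. Place at column 5.
Columns [2, 4, 1, 3, 5], r−c [-1, -2, 2, 1, 0], r+c [3, 6, 4, 7, 10] are all distinct, so no two queens attack.

(1,2) (2,4) (3,1) (4,3) (5,5)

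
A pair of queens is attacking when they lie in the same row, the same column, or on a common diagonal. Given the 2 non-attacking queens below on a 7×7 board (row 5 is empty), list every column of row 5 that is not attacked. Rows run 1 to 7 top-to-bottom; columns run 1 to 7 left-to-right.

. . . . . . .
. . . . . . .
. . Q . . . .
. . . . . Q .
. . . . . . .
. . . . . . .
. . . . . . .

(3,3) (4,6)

columns 2, 4

(3,3) attacks row 5 at column 3 and diagonals 1, 5.
(4,6) attacks row 5 at column 6 and diagonals 5, 7.
Attacked columns: {1, 3, 5, 6, 7}. Safe: {2, 4}.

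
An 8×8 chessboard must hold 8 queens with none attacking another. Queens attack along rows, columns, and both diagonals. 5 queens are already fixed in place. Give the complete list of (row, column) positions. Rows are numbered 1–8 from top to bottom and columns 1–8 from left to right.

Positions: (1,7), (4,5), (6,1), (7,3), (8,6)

Row 2: attacked by (1,7)→{6,7,8}; (4,5)→{3,5,7}; (6,1)→{1,5}; (7,3)→{3,8}; (8,6)→{6}. Safe: 2, 4. Place at column 4.
Row 3: attacked by (1,7)→{5,7}; (2,4)→{3,4,5}; (4,5)→{4,5,6}; (6,1)→{1,4}; (7,3)→{3,7}; (8,6)→{1,6}. Safe: 2, 8. Place at column 2.
Row 5: attacked by (1,7)→{3,7}; (2,4)→{1,4,7}; (3,2)→{2,4}; (4,5)→{4,5,6}; (6,1)→{1,2}; (7,3)→{1,3,5}; (8,6)→{3,6}. Safe: 8. Place at column 8.
Columns [7, 4, 2, 5, 8, 1, 3, 6], r−c [-6, -2, 1, -1, -3, 5, 4, 2], r+c [8, 6, 5, 9, 13, 7, 10, 14] are all distinct, so no two queens attack.

(1,7) (2,4) (3,2) (4,5) (5,8) (6,1) (7,3) (8,6)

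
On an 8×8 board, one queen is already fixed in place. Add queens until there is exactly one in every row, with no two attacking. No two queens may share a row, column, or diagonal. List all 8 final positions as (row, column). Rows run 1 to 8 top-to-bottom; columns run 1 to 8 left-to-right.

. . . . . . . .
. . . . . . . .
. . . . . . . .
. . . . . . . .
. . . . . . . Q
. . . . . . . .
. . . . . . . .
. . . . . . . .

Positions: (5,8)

Row 1: attacked by (5,8)→{4,8}. Safe: 1, 2, 3, 5, 6, 7. Place at column 3.
Row 2: attacked by (1,3)→{2,3,4}; (5,8)→{5,8}. Safe: 1, 6, 7. Place at column 1.
Row 3: attacked by (1,3)→{1,3,5}; (2,1)→{1,2}; (5,8)→{6,8}. Safe: 4, 7. Place at column 7.
Row 4: attacked by (1,3)→{3,6}; (2,1)→{1,3}; (3,7)→{6,7,8}; (5,8)→{7,8}. Safe: 2, 4, 5. Place at column 5.
Row 6: attacked by (1,3)→{3,8}; (2,1)→{1,5}; (3,7)→{4,7}; (4,5)→{3,5,7}; (5,8)→{7,8}. Safe: 2, 6. Place at column 2.
Row 7: attacked by (1,3)→{3}; (2,1)→{1,6}; (3,7)→{3,7}; (4,5)→{2,5,8}; (5,8)→{6,8}; (6,2)→{1,2,3}. Safe: 4. Place at column 4.
Row 8: attacked by (1,3)→{3}; (2,1)→{1,7}; (3,7)→{2,7}; (4,5)→{1,5}; (5,8)→{5,8}; (6,2)→{2,4}; (7,4)→{3,4,5}. Safe: 6. Place at column 6.
Columns [3, 1, 7, 5, 8, 2, 4, 6], r−c [-2, 1, -4, -1, -3, 4, 3, 2], r+c [4, 3, 10, 9, 13, 8, 11, 14] are all distinct, so no two queens attack.

(1,3) (2,1) (3,7) (4,5) (5,8) (6,2) (7,4) (8,6)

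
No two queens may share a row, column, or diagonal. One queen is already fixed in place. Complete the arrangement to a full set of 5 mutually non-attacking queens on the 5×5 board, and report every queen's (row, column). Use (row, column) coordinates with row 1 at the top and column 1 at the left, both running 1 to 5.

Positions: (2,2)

(1,4) (2,2) (3,5) (4,3) (5,1)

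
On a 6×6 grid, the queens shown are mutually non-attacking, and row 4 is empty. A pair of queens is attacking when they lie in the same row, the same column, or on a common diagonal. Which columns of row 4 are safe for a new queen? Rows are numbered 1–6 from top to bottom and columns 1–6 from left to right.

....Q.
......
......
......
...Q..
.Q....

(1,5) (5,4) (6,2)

columns 1, 6

(1,5) attacks row 4 at column 5 and diagonals 2.
(5,4) attacks row 4 at column 4 and diagonals 3, 5.
(6,2) attacks row 4 at column 2 and diagonals 4.
Attacked columns: {2, 3, 4, 5}. Safe: {1, 6}.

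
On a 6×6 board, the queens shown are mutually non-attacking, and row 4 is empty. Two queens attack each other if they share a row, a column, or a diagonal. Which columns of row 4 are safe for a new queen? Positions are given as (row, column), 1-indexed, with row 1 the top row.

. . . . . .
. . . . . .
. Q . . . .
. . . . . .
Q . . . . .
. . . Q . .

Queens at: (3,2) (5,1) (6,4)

(3,2) attacks row 4 at column 2 and diagonals 1, 3.
(5,1) attacks row 4 at column 1 and diagonals 2.
(6,4) attacks row 4 at column 4 and diagonals 2, 6.
Attacked columns: {1, 2, 3, 4, 6}. Safe: {5}.

columns 5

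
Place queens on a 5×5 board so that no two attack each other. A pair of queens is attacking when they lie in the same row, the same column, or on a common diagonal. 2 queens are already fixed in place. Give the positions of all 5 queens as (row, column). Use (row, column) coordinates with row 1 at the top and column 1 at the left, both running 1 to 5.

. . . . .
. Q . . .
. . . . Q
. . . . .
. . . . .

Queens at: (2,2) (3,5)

Row 1: attacked by (2,2)→{1,2,3}; (3,5)→{3,5}. Safe: 4. Place at column 4.
Row 4: attacked by (1,4)→{1,4}; (2,2)→{2,4}; (3,5)→{4,5}. Safe: 3. Place at column 3.
Row 5: attacked by (1,4)→{4}; (2,2)→{2,5}; (3,5)→{3,5}; (4,3)→{2,3,4}. Safe: 1. Place at column 1.
Columns [4, 2, 5, 3, 1], r−c [-3, 0, -2, 1, 4], r+c [5, 4, 8, 7, 6] are all distinct, so no two queens attack.

(1,4) (2,2) (3,5) (4,3) (5,1)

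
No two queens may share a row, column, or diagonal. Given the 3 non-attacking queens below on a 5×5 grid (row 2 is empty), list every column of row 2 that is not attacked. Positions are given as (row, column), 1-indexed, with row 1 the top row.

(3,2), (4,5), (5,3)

columns 4

(3,2) attacks row 2 at column 2 and diagonals 1, 3.
(4,5) attacks row 2 at column 5 and diagonals 3.
(5,3) attacks row 2 at column 3.
Attacked columns: {1, 2, 3, 5}. Safe: {4}.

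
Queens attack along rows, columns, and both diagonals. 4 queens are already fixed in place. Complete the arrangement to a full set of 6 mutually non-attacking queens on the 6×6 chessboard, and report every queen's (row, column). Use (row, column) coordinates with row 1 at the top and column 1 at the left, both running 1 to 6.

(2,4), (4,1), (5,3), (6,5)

Row 1: attacked by (2,4)→{3,4,5}; (4,1)→{1,4}; (5,3)→{3}; (6,5)→{5}. Safe: 2, 6. Place at column 2.
Row 3: attacked by (1,2)→{2,4}; (2,4)→{3,4,5}; (4,1)→{1,2}; (5,3)→{1,3,5}; (6,5)→{2,5}. Safe: 6. Place at column 6.
Columns [2, 4, 6, 1, 3, 5], r−c [-1, -2, -3, 3, 2, 1], r+c [3, 6, 9, 5, 8, 11] are all distinct, so no two queens attack.

(1,2) (2,4) (3,6) (4,1) (5,3) (6,5)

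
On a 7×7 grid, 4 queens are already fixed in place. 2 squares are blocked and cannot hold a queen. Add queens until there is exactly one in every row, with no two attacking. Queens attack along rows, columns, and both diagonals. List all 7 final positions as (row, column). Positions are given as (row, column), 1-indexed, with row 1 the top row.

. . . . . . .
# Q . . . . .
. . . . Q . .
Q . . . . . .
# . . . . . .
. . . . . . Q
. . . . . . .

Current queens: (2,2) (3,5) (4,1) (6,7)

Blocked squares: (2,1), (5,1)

Row 1: attacked by (2,2)→{1,2,3}; (3,5)→{3,5,7}; (4,1)→{1,4}; (6,7)→{2,7}. Safe: 6. Place at column 6.
Row 5: attacked by (1,6)→{2,6}; (2,2)→{2,5}; (3,5)→{3,5,7}; (4,1)→{1,2}; (6,7)→{6,7}. Blocked: 1. Safe: 4. Place at column 4.
Row 7: attacked by (1,6)→{6}; (2,2)→{2,7}; (3,5)→{1,5}; (4,1)→{1,4}; (5,4)→{2,4,6}; (6,7)→{6,7}. Safe: 3. Place at column 3.
Columns [6, 2, 5, 1, 4, 7, 3], r−c [-5, 0, -2, 3, 1, -1, 4], r+c [7, 4, 8, 5, 9, 13, 10] are all distinct, so no two queens attack.

(1,6) (2,2) (3,5) (4,1) (5,4) (6,7) (7,3)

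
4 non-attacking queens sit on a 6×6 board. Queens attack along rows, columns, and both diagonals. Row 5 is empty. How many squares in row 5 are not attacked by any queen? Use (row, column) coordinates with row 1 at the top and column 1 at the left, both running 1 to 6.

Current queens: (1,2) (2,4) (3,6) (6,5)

1

(1,2) attacks row 5 at column 2 and diagonals 6.
(2,4) attacks row 5 at column 4 and diagonals 1.
(3,6) attacks row 5 at column 6 and diagonals 4.
(6,5) attacks row 5 at column 5 and diagonals 4, 6.
Attacked columns: {1, 2, 4, 5, 6}. Safe: {3}.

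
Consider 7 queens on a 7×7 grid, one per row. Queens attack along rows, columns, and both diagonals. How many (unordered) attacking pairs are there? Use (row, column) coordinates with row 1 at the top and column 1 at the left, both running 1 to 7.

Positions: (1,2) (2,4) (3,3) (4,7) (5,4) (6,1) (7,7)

4

Same column: (2,4)–(5,4) (column 4); (4,7)–(7,7) (column 7).
Same diagonal: (2,4)–(3,3) (|2−3| = |4−3| = 1); (3,3)–(7,7) (|3−7| = |3−7| = 4).
Total attacking pairs: 4.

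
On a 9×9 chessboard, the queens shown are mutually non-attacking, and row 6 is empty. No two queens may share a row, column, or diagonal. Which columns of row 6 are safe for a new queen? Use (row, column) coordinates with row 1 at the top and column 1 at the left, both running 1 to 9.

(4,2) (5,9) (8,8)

columns 1, 3, 5, 7

(4,2) attacks row 6 at column 2 and diagonals 4.
(5,9) attacks row 6 at column 9 and diagonals 8.
(8,8) attacks row 6 at column 8 and diagonals 6.
Attacked columns: {2, 4, 6, 8, 9}. Safe: {1, 3, 5, 7}.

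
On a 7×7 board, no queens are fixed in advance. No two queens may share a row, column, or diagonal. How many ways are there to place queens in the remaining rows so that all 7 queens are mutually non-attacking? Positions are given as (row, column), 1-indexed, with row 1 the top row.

40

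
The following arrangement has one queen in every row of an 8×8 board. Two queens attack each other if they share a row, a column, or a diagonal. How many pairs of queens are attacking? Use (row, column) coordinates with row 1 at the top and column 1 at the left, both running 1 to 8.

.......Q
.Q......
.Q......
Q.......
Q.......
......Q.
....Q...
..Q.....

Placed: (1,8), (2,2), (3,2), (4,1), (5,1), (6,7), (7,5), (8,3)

3

Same column: (2,2)–(3,2) (column 2); (4,1)–(5,1) (column 1).
Same diagonal: (3,2)–(4,1) (|3−4| = |2−1| = 1).
Total attacking pairs: 3.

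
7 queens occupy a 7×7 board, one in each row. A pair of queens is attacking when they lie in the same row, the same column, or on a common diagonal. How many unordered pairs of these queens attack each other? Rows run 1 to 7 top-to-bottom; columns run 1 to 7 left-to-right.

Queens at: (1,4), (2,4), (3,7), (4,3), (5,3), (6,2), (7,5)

4

Same column: (1,4)–(2,4) (column 4); (4,3)–(5,3) (column 3).
Same diagonal: (5,3)–(6,2) (|5−6| = |3−2| = 1); (5,3)–(7,5) (|5−7| = |3−5| = 2).
Total attacking pairs: 4.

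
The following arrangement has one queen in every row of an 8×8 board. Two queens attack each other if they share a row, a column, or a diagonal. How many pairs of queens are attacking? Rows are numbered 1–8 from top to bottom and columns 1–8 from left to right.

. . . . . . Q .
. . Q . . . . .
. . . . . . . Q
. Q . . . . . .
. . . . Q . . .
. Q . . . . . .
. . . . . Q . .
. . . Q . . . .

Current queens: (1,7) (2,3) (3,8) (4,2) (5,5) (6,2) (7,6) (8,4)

Same column: (4,2)–(6,2) (column 2).
Same diagonal: (1,7)–(6,2) (|1−6| = |7−2| = 5); (6,2)–(8,4) (|6−8| = |2−4| = 2).
Total attacking pairs: 3.

3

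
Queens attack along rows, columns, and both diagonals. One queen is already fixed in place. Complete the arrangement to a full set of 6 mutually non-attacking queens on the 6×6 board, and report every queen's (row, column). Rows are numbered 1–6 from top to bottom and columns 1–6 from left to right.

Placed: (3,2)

Row 1: attacked by (3,2)→{2,4}. Safe: 1, 3, 5, 6. Place at column 3.
Row 2: attacked by (1,3)→{2,3,4}; (3,2)→{1,2,3}. Safe: 5, 6. Place at column 6.
Row 4: attacked by (1,3)→{3,6}; (2,6)→{4,6}; (3,2)→{1,2,3}. Safe: 5. Place at column 5.
Row 5: attacked by (1,3)→{3}; (2,6)→{3,6}; (3,2)→{2,4}; (4,5)→{4,5,6}. Safe: 1. Place at column 1.
Row 6: attacked by (1,3)→{3}; (2,6)→{2,6}; (3,2)→{2,5}; (4,5)→{3,5}; (5,1)→{1,2}. Safe: 4. Place at column 4.
Columns [3, 6, 2, 5, 1, 4], r−c [-2, -4, 1, -1, 4, 2], r+c [4, 8, 5, 9, 6, 10] are all distinct, so no two queens attack.

(1,3) (2,6) (3,2) (4,5) (5,1) (6,4)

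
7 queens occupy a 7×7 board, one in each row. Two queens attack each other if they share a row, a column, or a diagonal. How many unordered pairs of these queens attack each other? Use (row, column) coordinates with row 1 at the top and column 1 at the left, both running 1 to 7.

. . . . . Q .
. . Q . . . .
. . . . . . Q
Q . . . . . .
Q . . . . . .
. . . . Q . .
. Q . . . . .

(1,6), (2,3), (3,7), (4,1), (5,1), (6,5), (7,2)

2

Same column: (4,1)–(5,1) (column 1).
Same diagonal: (2,3)–(4,1) (|2−4| = |3−1| = 2).
Total attacking pairs: 2.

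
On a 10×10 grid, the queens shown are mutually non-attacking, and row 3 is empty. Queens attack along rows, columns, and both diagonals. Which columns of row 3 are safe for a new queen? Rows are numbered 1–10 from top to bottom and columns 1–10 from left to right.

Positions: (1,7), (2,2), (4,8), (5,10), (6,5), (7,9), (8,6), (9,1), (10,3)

columns 4

(1,7) attacks row 3 at column 7 and diagonals 5, 9.
(2,2) attacks row 3 at column 2 and diagonals 1, 3.
(4,8) attacks row 3 at column 8 and diagonals 7, 9.
(5,10) attacks row 3 at column 10 and diagonals 8.
(6,5) attacks row 3 at column 5 and diagonals 2, 8.
(7,9) attacks row 3 at column 9 and diagonals 5.
(8,6) attacks row 3 at column 6 and diagonals 1.
(9,1) attacks row 3 at column 1 and diagonals 7.
(10,3) attacks row 3 at column 3 and diagonals 10.
Attacked columns: {1, 2, 3, 5, 6, 7, 8, 9, 10}. Safe: {4}.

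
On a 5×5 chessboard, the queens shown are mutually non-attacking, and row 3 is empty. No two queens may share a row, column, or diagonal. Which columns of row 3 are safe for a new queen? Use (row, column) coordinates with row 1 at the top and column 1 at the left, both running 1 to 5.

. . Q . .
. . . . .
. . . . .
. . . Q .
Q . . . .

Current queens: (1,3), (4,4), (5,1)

columns 2

(1,3) attacks row 3 at column 3 and diagonals 1, 5.
(4,4) attacks row 3 at column 4 and diagonals 3, 5.
(5,1) attacks row 3 at column 1 and diagonals 3.
Attacked columns: {1, 3, 4, 5}. Safe: {2}.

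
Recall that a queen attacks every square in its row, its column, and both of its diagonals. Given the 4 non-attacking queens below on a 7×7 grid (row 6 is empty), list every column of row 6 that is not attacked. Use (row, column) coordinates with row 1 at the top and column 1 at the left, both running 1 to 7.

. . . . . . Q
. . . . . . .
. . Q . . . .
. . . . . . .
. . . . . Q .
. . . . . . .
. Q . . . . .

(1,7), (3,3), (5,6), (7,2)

columns 4

(1,7) attacks row 6 at column 7 and diagonals 2.
(3,3) attacks row 6 at column 3 and diagonals 6.
(5,6) attacks row 6 at column 6 and diagonals 5, 7.
(7,2) attacks row 6 at column 2 and diagonals 1, 3.
Attacked columns: {1, 2, 3, 5, 6, 7}. Safe: {4}.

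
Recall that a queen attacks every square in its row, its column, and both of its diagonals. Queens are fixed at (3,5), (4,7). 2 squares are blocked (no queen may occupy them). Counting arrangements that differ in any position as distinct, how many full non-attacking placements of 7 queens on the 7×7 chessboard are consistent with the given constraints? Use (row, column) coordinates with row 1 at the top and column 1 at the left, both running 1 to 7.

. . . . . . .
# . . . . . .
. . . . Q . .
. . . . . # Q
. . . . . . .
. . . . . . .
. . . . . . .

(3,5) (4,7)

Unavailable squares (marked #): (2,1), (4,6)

Branch on row 1: col 1 → 1; col 2 → 0; col 6 → 1.
Sum: 1 + 0 + 1 = 2.

2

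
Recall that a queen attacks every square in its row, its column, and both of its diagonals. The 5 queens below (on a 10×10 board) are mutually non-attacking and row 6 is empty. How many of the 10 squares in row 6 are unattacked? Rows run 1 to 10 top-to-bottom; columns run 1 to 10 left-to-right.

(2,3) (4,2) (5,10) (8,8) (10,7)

(2,3) attacks row 6 at column 3 and diagonals 7.
(4,2) attacks row 6 at column 2 and diagonals 4.
(5,10) attacks row 6 at column 10 and diagonals 9.
(8,8) attacks row 6 at column 8 and diagonals 6, 10.
(10,7) attacks row 6 at column 7 and diagonals 3.
Attacked columns: {2, 3, 4, 6, 7, 8, 9, 10}. Safe: {1, 5}.

2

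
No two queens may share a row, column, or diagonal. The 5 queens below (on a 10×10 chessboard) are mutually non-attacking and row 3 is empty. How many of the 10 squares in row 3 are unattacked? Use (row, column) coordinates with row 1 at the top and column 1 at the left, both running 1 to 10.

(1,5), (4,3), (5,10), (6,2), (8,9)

2

(1,5) attacks row 3 at column 5 and diagonals 3, 7.
(4,3) attacks row 3 at column 3 and diagonals 2, 4.
(5,10) attacks row 3 at column 10 and diagonals 8.
(6,2) attacks row 3 at column 2 and diagonals 5.
(8,9) attacks row 3 at column 9 and diagonals 4.
Attacked columns: {2, 3, 4, 5, 7, 8, 9, 10}. Safe: {1, 6}.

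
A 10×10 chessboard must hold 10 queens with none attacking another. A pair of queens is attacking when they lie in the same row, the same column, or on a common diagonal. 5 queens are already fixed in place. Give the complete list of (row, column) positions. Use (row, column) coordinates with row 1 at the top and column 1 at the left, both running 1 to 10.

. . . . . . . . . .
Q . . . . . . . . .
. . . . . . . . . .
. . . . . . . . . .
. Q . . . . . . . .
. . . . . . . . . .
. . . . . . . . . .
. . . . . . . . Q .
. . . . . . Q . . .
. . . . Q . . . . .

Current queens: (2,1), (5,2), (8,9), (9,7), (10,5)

Row 1: attacked by (2,1)→{1,2}; (5,2)→{2,6}; (8,9)→{2,9}; (9,7)→{7}; (10,5)→{5}. Safe: 3, 4, 8, 10. Place at column 10.
Row 3: attacked by (1,10)→{8,10}; (2,1)→{1,2}; (5,2)→{2,4}; (8,9)→{4,9}; (9,7)→{1,7}; (10,5)→{5}. Safe: 3, 6. Place at column 6.
Row 4: attacked by (1,10)→{7,10}; (2,1)→{1,3}; (3,6)→{5,6,7}; (5,2)→{1,2,3}; (8,9)→{5,9}; (9,7)→{2,7}; (10,5)→{5}. Safe: 4, 8. Place at column 4.
Row 6: attacked by (1,10)→{5,10}; (2,1)→{1,5}; (3,6)→{3,6,9}; (4,4)→{2,4,6}; (5,2)→{1,2,3}; (8,9)→{7,9}; (9,7)→{4,7,10}; (10,5)→{1,5,9}. Safe: 8. Place at column 8.
Row 7: attacked by (1,10)→{4,10}; (2,1)→{1,6}; (3,6)→{2,6,10}; (4,4)→{1,4,7}; (5,2)→{2,4}; (6,8)→{7,8,9}; (8,9)→{8,9,10}; (9,7)→{5,7,9}; (10,5)→{2,5,8}. Safe: 3. Place at column 3.
Columns [10, 1, 6, 4, 2, 8, 3, 9, 7, 5], r−c [-9, 1, -3, 0, 3, -2, 4, -1, 2, 5], r+c [11, 3, 9, 8, 7, 14, 10, 17, 16, 15] are all distinct, so no two queens attack.

(1,10) (2,1) (3,6) (4,4) (5,2) (6,8) (7,3) (8,9) (9,7) (10,5)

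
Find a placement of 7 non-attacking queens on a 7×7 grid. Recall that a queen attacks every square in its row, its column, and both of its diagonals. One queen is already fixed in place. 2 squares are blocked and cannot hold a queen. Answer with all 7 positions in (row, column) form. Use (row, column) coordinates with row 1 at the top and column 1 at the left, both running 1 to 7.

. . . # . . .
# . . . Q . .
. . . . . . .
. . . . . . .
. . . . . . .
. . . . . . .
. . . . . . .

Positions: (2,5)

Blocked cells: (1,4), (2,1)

(1,2) (2,5) (3,7) (4,4) (5,1) (6,3) (7,6)

Row 1: attacked by (2,5)→{4,5,6}. Blocked: 4. Safe: 1, 2, 3, 7. Place at column 2.
Row 3: attacked by (1,2)→{2,4}; (2,5)→{4,5,6}. Safe: 1, 3, 7. Place at column 7.
Row 4: attacked by (1,2)→{2,5}; (2,5)→{3,5,7}; (3,7)→{6,7}. Safe: 1, 4. Place at column 4.
Row 5: attacked by (1,2)→{2,6}; (2,5)→{2,5}; (3,7)→{5,7}; (4,4)→{3,4,5}. Safe: 1. Place at column 1.
Row 6: attacked by (1,2)→{2,7}; (2,5)→{1,5}; (3,7)→{4,7}; (4,4)→{2,4,6}; (5,1)→{1,2}. Safe: 3. Place at column 3.
Row 7: attacked by (1,2)→{2}; (2,5)→{5}; (3,7)→{3,7}; (4,4)→{1,4,7}; (5,1)→{1,3}; (6,3)→{2,3,4}. Safe: 6. Place at column 6.
Columns [2, 5, 7, 4, 1, 3, 6], r−c [-1, -3, -4, 0, 4, 3, 1], r+c [3, 7, 10, 8, 6, 9, 13] are all distinct, so no two queens attack.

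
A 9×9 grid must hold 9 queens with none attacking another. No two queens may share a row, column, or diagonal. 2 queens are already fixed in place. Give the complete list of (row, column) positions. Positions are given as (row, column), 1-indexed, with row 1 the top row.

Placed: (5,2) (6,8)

Row 1: attacked by (5,2)→{2,6}; (6,8)→{3,8}. Safe: 1, 4, 5, 7, 9. Place at column 4.
Row 2: attacked by (1,4)→{3,4,5}; (5,2)→{2,5}; (6,8)→{4,8}. Safe: 1, 6, 7, 9. Place at column 6.
Row 3: attacked by (1,4)→{2,4,6}; (2,6)→{5,6,7}; (5,2)→{2,4}; (6,8)→{5,8}. Safe: 1, 3, 9. Place at column 1.
Row 4: attacked by (1,4)→{1,4,7}; (2,6)→{4,6,8}; (3,1)→{1,2}; (5,2)→{1,2,3}; (6,8)→{6,8}. Safe: 5, 9. Place at column 5.
Row 7: attacked by (1,4)→{4}; (2,6)→{1,6}; (3,1)→{1,5}; (4,5)→{2,5,8}; (5,2)→{2,4}; (6,8)→{7,8,9}. Safe: 3. Place at column 3.
Row 8: attacked by (1,4)→{4}; (2,6)→{6}; (3,1)→{1,6}; (4,5)→{1,5,9}; (5,2)→{2,5}; (6,8)→{6,8}; (7,3)→{2,3,4}. Safe: 7. Place at column 7.
Row 9: attacked by (1,4)→{4}; (2,6)→{6}; (3,1)→{1,7}; (4,5)→{5}; (5,2)→{2,6}; (6,8)→{5,8}; (7,3)→{1,3,5}; (8,7)→{6,7,8}. Safe: 9. Place at column 9.
Columns [4, 6, 1, 5, 2, 8, 3, 7, 9], r−c [-3, -4, 2, -1, 3, -2, 4, 1, 0], r+c [5, 8, 4, 9, 7, 14, 10, 15, 18] are all distinct, so no two queens attack.

(1,4) (2,6) (3,1) (4,5) (5,2) (6,8) (7,3) (8,7) (9,9)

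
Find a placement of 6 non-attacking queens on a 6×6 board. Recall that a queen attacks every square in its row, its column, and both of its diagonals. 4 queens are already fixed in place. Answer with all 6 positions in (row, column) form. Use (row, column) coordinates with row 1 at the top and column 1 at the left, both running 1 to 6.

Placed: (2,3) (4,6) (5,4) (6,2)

Row 1: attacked by (2,3)→{2,3,4}; (4,6)→{3,6}; (5,4)→{4}; (6,2)→{2}. Safe: 1, 5. Place at column 5.
Row 3: attacked by (1,5)→{3,5}; (2,3)→{2,3,4}; (4,6)→{5,6}; (5,4)→{2,4,6}; (6,2)→{2,5}. Safe: 1. Place at column 1.
Columns [5, 3, 1, 6, 4, 2], r−c [-4, -1, 2, -2, 1, 4], r+c [6, 5, 4, 10, 9, 8] are all distinct, so no two queens attack.

(1,5) (2,3) (3,1) (4,6) (5,4) (6,2)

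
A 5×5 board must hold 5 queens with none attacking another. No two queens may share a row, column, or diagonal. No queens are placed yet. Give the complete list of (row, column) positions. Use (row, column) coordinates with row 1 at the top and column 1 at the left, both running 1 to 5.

(1,3) (2,5) (3,2) (4,4) (5,1)

Row 1: Safe: 1, 2, 3, 4, 5. Place at column 3.
Row 2: attacked by (1,3)→{2,3,4}. Safe: 1, 5. Place at column 5.
Row 3: attacked by (1,3)→{1,3,5}; (2,5)→{4,5}. Safe: 2. Place at column 2.
Row 4: attacked by (1,3)→{3}; (2,5)→{3,5}; (3,2)→{1,2,3}. Safe: 4. Place at column 4.
Row 5: attacked by (1,3)→{3}; (2,5)→{2,5}; (3,2)→{2,4}; (4,4)→{3,4,5}. Safe: 1. Place at column 1.
Columns [3, 5, 2, 4, 1], r−c [-2, -3, 1, 0, 4], r+c [4, 7, 5, 8, 6] are all distinct, so no two queens attack.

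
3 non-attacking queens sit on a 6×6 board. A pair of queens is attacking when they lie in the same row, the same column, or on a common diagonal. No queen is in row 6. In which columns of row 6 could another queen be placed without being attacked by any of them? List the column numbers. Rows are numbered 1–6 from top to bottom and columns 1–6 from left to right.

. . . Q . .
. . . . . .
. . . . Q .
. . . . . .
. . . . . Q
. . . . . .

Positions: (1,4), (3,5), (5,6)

columns 1, 3

(1,4) attacks row 6 at column 4.
(3,5) attacks row 6 at column 5 and diagonals 2.
(5,6) attacks row 6 at column 6 and diagonals 5.
Attacked columns: {2, 4, 5, 6}. Safe: {1, 3}.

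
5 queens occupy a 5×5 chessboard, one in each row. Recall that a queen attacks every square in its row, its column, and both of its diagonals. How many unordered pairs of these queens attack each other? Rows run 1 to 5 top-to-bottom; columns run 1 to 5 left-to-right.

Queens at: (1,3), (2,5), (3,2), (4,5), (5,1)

Same column: (2,5)–(4,5) (column 5).
Total attacking pairs: 1.

1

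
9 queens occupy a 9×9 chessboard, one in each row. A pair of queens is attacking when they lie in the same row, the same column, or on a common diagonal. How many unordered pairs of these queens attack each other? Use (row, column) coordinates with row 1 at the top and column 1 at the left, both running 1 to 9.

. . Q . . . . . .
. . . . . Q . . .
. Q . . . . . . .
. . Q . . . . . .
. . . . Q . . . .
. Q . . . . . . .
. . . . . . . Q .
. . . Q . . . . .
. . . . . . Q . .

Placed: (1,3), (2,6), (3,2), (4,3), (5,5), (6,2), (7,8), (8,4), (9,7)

Same column: (1,3)–(4,3) (column 3); (3,2)–(6,2) (column 2).
Same diagonal: (2,6)–(6,2) (|2−6| = |6−2| = 4); (3,2)–(4,3) (|3−4| = |2−3| = 1); (6,2)–(8,4) (|6−8| = |2−4| = 2).
Total attacking pairs: 5.

5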